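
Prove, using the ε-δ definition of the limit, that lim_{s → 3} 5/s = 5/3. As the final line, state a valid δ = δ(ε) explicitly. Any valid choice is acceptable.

δ = min(3/2, (9/10)ε)

Let ε > 0 be given. We seek δ > 0 such that 0 < |s − 3| < δ implies |5/s − (5/3)| < ε.
|5/s − (5/3)| = 5·|3 − s|/(3·|s|) = 5|s − 3|/(3|s|).
Restrict δ ≤ 3/2. Then |s − 3| < 3/2 gives |s| > 3/2, so 3|s| > 9/2.
Then |5/s − (5/3)| < 5|s − 3|/(9/2), which is < ε when |s − 3| < (9/10)ε.
Take δ = min(3/2, (9/10)ε). Then 0 < |s − 3| < δ gives both |s − 3| < 3/2 and |s − 3| < (9/10)ε, so |5/s − (5/3)| < ε.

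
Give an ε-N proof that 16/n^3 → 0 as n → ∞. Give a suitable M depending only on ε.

M = (16/ε)^{1/3}

Let ε > 0. For n ≥ 1, |16/n^3 − 0| = 16/n^3.
16/n^3 < ε ⇔ n^3 > 16/ε ⇔ n > (16/ε)^{1/3}.
Take M = (16/ε)^{1/3}. Then n > M implies 16/n^3 < ε.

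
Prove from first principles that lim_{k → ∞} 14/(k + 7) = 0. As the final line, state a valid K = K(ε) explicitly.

K = 14/ε

Fix ε > 0. For k ≥ 1, |14/(k + 7) − 0| = 14/(k + 7) ≤ 14/k.
We need 14/k < ε, i.e. k > 14/ε.
Take K = 14/ε. If k > K then |14/(k + 7)| ≤ 14/k < ε.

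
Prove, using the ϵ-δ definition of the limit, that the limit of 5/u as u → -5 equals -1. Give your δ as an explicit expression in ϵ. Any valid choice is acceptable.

δ = min(5/2, (5/2)ϵ)

Fix ϵ > 0. We seek δ > 0 such that 0 < |u + 5| < δ implies |5/u + 1| < ϵ.
|5/u + 1| = 5·|-5 − u|/(5·|u|) = 5|u + 5|/(5|u|).
Restrict δ ≤ 5/2. Then |u + 5| < 5/2 gives |u| > 5/2, so 5|u| > 25/2.
Then |5/u + 1| < 5|u + 5|/(25/2), which is < ϵ when |u + 5| < (5/2)ϵ.
Take δ = min(5/2, (5/2)ϵ). Then 0 < |u + 5| < δ gives both |u + 5| < 5/2 and |u + 5| < (5/2)ϵ, so |5/u + 1| < ϵ.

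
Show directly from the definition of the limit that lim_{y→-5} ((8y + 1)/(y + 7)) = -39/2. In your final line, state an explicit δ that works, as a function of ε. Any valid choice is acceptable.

δ = min(1, (2/55)ε)

Suppose ε > 0. We want δ > 0 with 0 < |y + 5| < δ ⇒ |(8y + 1)/(y + 7) + 39/2| < ε.
Combining over a common denominator, (8y + 1)/(y + 7) + 39/2 = [(8y + 1)·2 − (-39)·(y + 7)] / [2·(y + 7)] = 55(y + 5) / (2(y + 7)).
So |(8y + 1)/(y + 7) + 39/2| = 55|y + 5| / (2·|y + 7|).
Restrict δ ≤ 1. Then |y + 5| < 1 gives |y + 7| = |(y + 5) + 2| ≥ 2 − 1 = 1.
Hence |(8y + 1)/(y + 7) + 39/2| < 55|y + 5|/(2·1) = (55/2)|y + 5|, which is < ε once |y + 5| < (2/55)ε.
Take δ = min(1, (2/55)ε). Then 0 < |y + 5| < δ forces both bounds, so |(8y + 1)/(y + 7) + 39/2| < ε.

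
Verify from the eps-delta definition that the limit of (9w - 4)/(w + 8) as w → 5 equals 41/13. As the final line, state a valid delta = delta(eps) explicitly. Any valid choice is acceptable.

Fix eps > 0. We want delta > 0 with 0 < |w − 5| < delta ⇒ |(9w - 4)/(w + 8) − (41/13)| < eps.
Combining over a common denominator, (9w - 4)/(w + 8) − (41/13) = [(9w - 4)·13 − 41·(w + 8)] / [13·(w + 8)] = 76(w − 5) / (13(w + 8)).
So |(9w - 4)/(w + 8) − (41/13)| = 76|w − 5| / (13·|w + 8|).
Require delta ≤ 13/2, so |w + 8| ≥ |13| − |w − 5| > 13 − 13/2 = 13/2.
Hence |(9w - 4)/(w + 8) − (41/13)| < 76|w − 5|/(13·(13/2)) = (152/169)|w − 5|, which is < eps once |w − 5| < (169/152)eps.
Take delta = min(13/2, (169/152)eps). Then 0 < |w − 5| < delta forces both bounds, so |(9w - 4)/(w + 8) − (41/13)| < eps.

delta = min(13/2, (169/152)eps)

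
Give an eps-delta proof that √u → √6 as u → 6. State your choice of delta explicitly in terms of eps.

Let eps > 0. We want delta > 0 such that 0 < |u − 6| < delta implies |√u − √6| < eps.
Rationalise: √u − √6 = (u − 6)/(√u + √6), so |√u − √6| = |u − 6|/(√u + √6).
Restrict delta ≤ 6 so that |u − 6| < 6 forces u > 0, and then √u + √6 > √6.
Hence |√u − √6| < |u − 6|/√6, which is < eps once |u − 6| < √6·eps.
Take delta = min(6, √6·eps). If 0 < |u − 6| < delta then u > 0 and |√u − √6| < |u − 6|/√6 < eps.

delta = min(6, √6·eps)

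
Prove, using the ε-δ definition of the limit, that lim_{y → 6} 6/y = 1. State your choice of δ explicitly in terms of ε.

Suppose ε > 0. We seek δ > 0 such that 0 < |y − 6| < δ implies |6/y − 1| < ε.
|6/y − 1| = 6·|6 − y|/(6·|y|) = 6|y − 6|/(6|y|).
Restrict δ ≤ 3. Then |y − 6| < 3 gives |y| > 3, so 6|y| > 18.
Then |6/y − 1| < 6|y − 6|/18, which is < ε when |y − 6| < 3ε.
Take δ = min(3, 3ε). Then 0 < |y − 6| < δ gives both |y − 6| < 3 and |y − 6| < 3ε, so |6/y − 1| < ε.

δ = min(3, 3ε)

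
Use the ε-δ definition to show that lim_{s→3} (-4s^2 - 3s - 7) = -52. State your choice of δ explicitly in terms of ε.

δ = min(2, ε/35)

Fix ε > 0. We want δ > 0 such that 0 < |s − 3| < δ implies |(-4s^2 - 3s - 7) + 52| < ε.
(-4s^2 - 3s - 7) + 52 = -4s^2 - 3s + 45 = (s − 3)(-4s - 15).
So |(-4s^2 - 3s - 7) + 52| = |s − 3|·|-4s - 15|.
Require δ ≤ 2. Then |s − 3| < 2 gives |s| < 5, and by the triangle inequality |-4s - 15| ≤ 4·5 + 15 = 35.
Hence |(-4s^2 - 3s - 7) + 52| ≤ 35|s − 3| < ε provided |s − 3| < ε/35.
Choosing δ = min(2, ε/35) ensures both conditions, hence |(-4s^2 - 3s - 7) + 52| < ε.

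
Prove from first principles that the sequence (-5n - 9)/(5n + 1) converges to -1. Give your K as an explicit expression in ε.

K = (8/5)/ε

Suppose ε > 0. For n ≥ 1, |(-5n - 9)/(5n + 1) + 1| = |-40|/(5(5n + 1)) = 40/(5(5n + 1)).
Since 5n + 1 ≥ 5n for n ≥ 1, this is ≤ 40/(5·5n) = (8/5)/n.
So |(-5n - 9)/(5n + 1) + 1| < ε whenever n > (8/5)/ε.
Take K = (8/5)/ε. If n > K then |(-5n - 9)/(5n + 1) + 1| ≤ (8/5)/n < ε.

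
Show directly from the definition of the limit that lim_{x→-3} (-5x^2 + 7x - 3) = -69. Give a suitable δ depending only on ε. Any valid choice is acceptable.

Fix ε > 0. We want δ > 0 such that 0 < |x + 3| < δ implies |(-5x^2 + 7x - 3) + 69| < ε.
(-5x^2 + 7x - 3) + 69 = -5x^2 + 7x + 66 = (x + 3)(-5x + 22).
So |(-5x^2 + 7x - 3) + 69| = |x + 3|·|-5x + 22|.
Require δ ≤ 2. Then |x + 3| < 2 gives |x| < 5, and by the triangle inequality |-5x + 22| ≤ 5·5 + 22 = 47.
Hence |(-5x^2 + 7x - 3) + 69| ≤ 47|x + 3| < ε provided |x + 3| < ε/47.
Choosing δ = min(2, ε/47) ensures both conditions, hence |(-5x^2 + 7x - 3) + 69| < ε.

δ = min(2, ε/47)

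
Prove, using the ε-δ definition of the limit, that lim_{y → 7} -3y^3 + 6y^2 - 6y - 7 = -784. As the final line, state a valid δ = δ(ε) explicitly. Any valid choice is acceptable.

δ = min(2, ε/489)

Suppose ε > 0. We want δ > 0 such that 0 < |y − 7| < δ implies |(-3y^3 + 6y^2 - 6y - 7) + 784| < ε.
(-3y^3 + 6y^2 - 6y - 7) + 784 = -3y^3 + 6y^2 - 6y + 777 = (y − 7)(-3y^2 - 15y - 111).
So |(-3y^3 + 6y^2 - 6y - 7) + 784| = |y − 7|·|-3y^2 - 15y - 111|.
Require δ ≤ 2. Then |y − 7| < 2 gives |y| < 9, and by the triangle inequality |-3y^2 - 15y - 111| ≤ 3·9^2 + 15·9 + 111 = 489.
Hence |(-3y^3 + 6y^2 - 6y - 7) + 784| ≤ 489|y − 7| < ε provided |y − 7| < ε/489.
Take δ = min(2, ε/489). Then 0 < |y − 7| < δ gives both |y − 7| < 2 and |y − 7| < ε/489, so |(-3y^3 + 6y^2 - 6y - 7) + 784| < ε.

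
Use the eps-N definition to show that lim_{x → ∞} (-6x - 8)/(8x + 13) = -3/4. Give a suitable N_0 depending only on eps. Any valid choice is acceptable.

N_0 = (7/32)/eps

Fix eps > 0. We seek N_0 > 0 such that x > N_0 implies |(-6x - 8)/(8x + 13) + 3/4| < eps.
(-6x - 8)/(8x + 13) + 3/4 = (8(-6x - 8) − (-6)(8x + 13)) / (8(8x + 13)) = 14/(8(8x + 13)).
For x > 0 we have 8x + 13 > 8x, so |(-6x - 8)/(8x + 13) + 3/4| = 14/(8(8x + 13)) < 14/(8·8x) = (7/32)/x.
Thus |(-6x - 8)/(8x + 13) + 3/4| < eps whenever x > (7/32)/eps.
Take N_0 = (7/32)/eps. If x > N_0 then |(-6x - 8)/(8x + 13) + 3/4| < (7/32)/x < eps.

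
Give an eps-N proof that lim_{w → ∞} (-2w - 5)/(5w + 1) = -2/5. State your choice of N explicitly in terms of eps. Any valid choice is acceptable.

Fix eps > 0. We seek N > 0 such that w > N implies |(-2w - 5)/(5w + 1) + 2/5| < eps.
(-2w - 5)/(5w + 1) + 2/5 = (5(-2w - 5) − (-2)(5w + 1)) / (5(5w + 1)) = -23/(5(5w + 1)).
For w > 0 we have 5w + 1 > 5w, so |(-2w - 5)/(5w + 1) + 2/5| = 23/(5(5w + 1)) < 23/(5·5w) = (23/25)/w.
Thus |(-2w - 5)/(5w + 1) + 2/5| < eps whenever w > (23/25)/eps.
Take N = (23/25)/eps. If w > N then |(-2w - 5)/(5w + 1) + 2/5| < (23/25)/w < eps.

N = (23/25)/eps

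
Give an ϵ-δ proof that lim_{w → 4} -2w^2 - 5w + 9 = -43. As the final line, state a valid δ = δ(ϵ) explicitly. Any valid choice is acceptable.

Fix ϵ > 0. We want δ > 0 such that 0 < |w − 4| < δ implies |(-2w^2 - 5w + 9) + 43| < ϵ.
(-2w^2 - 5w + 9) + 43 = -2w^2 - 5w + 52 = (w − 4)(-2w - 13).
So |(-2w^2 - 5w + 9) + 43| = |w − 4|·|-2w - 13|.
Assume first that |w − 4| < 1, so |w| < 5. Then |-2w - 13| ≤ 2·5 + 13 = 23.
Hence |(-2w^2 - 5w + 9) + 43| ≤ 23|w − 4| < ϵ provided |w − 4| < ϵ/23.
Choosing δ = min(1, ϵ/23) ensures both conditions, hence |(-2w^2 - 5w + 9) + 43| < ϵ.

δ = min(1, ϵ/23)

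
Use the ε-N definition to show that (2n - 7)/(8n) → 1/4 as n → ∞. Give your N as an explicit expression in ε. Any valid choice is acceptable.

Let ε > 0 be given. For n ≥ 1, |(2n - 7)/(8n) − (1/4)| = |-56|/(8(8n)) = 56/(8(8n)).
Since 8n ≥ 8n for n ≥ 1, this is ≤ 56/(8·8n) = (7/8)/n.
So |(2n - 7)/(8n) − (1/4)| < ε whenever n > (7/8)/ε.
Take N = (7/8)/ε. If n > N then |(2n - 7)/(8n) − (1/4)| ≤ (7/8)/n < ε.

N = (7/8)/ε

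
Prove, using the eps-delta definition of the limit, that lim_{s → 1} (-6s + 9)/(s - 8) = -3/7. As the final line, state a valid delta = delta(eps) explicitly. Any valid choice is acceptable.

delta = min(7/2, (49/78)eps)

Let eps > 0 be given. We want delta > 0 with 0 < |s − 1| < delta ⇒ |(-6s + 9)/(s - 8) + 3/7| < eps.
Combining over a common denominator, (-6s + 9)/(s - 8) + 3/7 = [(-6s + 9)·(-7) − 3·(s - 8)] / [(-7)·(s - 8)] = 39(s − 1) / ((-7)(s - 8)).
So |(-6s + 9)/(s - 8) + 3/7| = 39|s − 1| / (7·|s − 8|).
Restrict delta ≤ 7/2. Then |s − 1| < 7/2 gives |s − 8| = |(s − 1) + (-7)| ≥ 7 − 7/2 = 7/2.
Hence |(-6s + 9)/(s - 8) + 3/7| < 39|s − 1|/(7·(7/2)) = (78/49)|s − 1|, which is < eps once |s − 1| < (49/78)eps.
Take delta = min(7/2, (49/78)eps). Then 0 < |s − 1| < delta forces both bounds, so |(-6s + 9)/(s - 8) + 3/7| < eps.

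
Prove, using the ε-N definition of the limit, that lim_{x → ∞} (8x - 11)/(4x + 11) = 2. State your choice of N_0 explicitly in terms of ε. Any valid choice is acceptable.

Let ε > 0 be given. We seek N_0 > 0 such that x > N_0 implies |(8x - 11)/(4x + 11) − 2| < ε.
(8x - 11)/(4x + 11) − 2 = (4(8x - 11) − 8(4x + 11)) / (4(4x + 11)) = -132/(4(4x + 11)).
For x > 0 we have 4x + 11 > 4x, so |(8x - 11)/(4x + 11) − 2| = 132/(4(4x + 11)) < 132/(4·4x) = (33/4)/x.
Thus |(8x - 11)/(4x + 11) − 2| < ε whenever x > (33/4)/ε.
Take N_0 = (33/4)/ε. If x > N_0 then |(8x - 11)/(4x + 11) − 2| < (33/4)/x < ε.

N_0 = (33/4)/ε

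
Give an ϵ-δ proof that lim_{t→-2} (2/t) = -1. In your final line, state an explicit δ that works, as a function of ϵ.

δ = min(1, ϵ)

Let ϵ > 0 be given. We seek δ > 0 such that 0 < |t + 2| < δ implies |2/t + 1| < ϵ.
|2/t + 1| = 2·|-2 − t|/(2·|t|) = 2|t + 2|/(2|t|).
Restrict δ ≤ 1. Then |t + 2| < 1 gives |t| > 1, so 2|t| > 2.
Then |2/t + 1| < 2|t + 2|/2, which is < ϵ when |t + 2| < ϵ.
Take δ = min(1, ϵ). Then 0 < |t + 2| < δ gives both |t + 2| < 1 and |t + 2| < ϵ, so |2/t + 1| < ϵ.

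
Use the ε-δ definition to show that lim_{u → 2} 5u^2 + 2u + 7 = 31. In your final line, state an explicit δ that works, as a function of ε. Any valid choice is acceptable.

δ = min(2, ε/32)

Suppose ε > 0. We want δ > 0 such that 0 < |u − 2| < δ implies |(5u^2 + 2u + 7) − 31| < ε.
(5u^2 + 2u + 7) − 31 = 5u^2 + 2u - 24 = (u − 2)(5u + 12).
So |(5u^2 + 2u + 7) − 31| = |u − 2|·|5u + 12|.
Assume first that |u − 2| < 2, so |u| < 4. Then |5u + 12| ≤ 5·4 + 12 = 32.
Hence |(5u^2 + 2u + 7) − 31| ≤ 32|u − 2| < ε provided |u − 2| < ε/32.
Take δ = min(2, ε/32). Then 0 < |u − 2| < δ gives both |u − 2| < 2 and |u − 2| < ε/32, so |(5u^2 + 2u + 7) − 31| < ε.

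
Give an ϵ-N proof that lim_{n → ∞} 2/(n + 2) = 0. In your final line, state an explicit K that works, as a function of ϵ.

K = 2/ϵ

Fix ϵ > 0. For n ≥ 1, |2/(n + 2) − 0| = 2/(n + 2) ≤ 2/n.
We need 2/n < ϵ, i.e. n > 2/ϵ.
Take K = 2/ϵ. If n > K then |2/(n + 2)| ≤ 2/n < ϵ.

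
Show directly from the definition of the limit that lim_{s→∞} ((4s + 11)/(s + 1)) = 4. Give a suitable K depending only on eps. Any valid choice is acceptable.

K = 7/eps

Fix eps > 0. We seek K > 0 such that s > K implies |(4s + 11)/(s + 1) − 4| < eps.
(4s + 11)/(s + 1) − 4 = ((4s + 11) − 4(s + 1)) / ((s + 1)) = 7/((s + 1)).
For s > 0 we have s + 1 > s, so |(4s + 11)/(s + 1) − 4| = 7/((s + 1)) < 7/(s) = 7/s.
Thus |(4s + 11)/(s + 1) − 4| < eps whenever s > 7/eps.
Take K = 7/eps. If s > K then |(4s + 11)/(s + 1) − 4| < 7/s < eps.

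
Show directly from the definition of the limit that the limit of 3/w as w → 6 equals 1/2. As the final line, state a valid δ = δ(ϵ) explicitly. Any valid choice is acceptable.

Fix ϵ > 0. We seek δ > 0 such that 0 < |w − 6| < δ implies |3/w − (1/2)| < ϵ.
|3/w − (1/2)| = 3·|6 − w|/(6·|w|) = 3|w − 6|/(6|w|).
Restrict δ ≤ 3. Then |w − 6| < 3 gives |w| > 3, so 6|w| > 18.
Then |3/w − (1/2)| < 3|w − 6|/18, which is < ϵ when |w − 6| < 6ϵ.
Take δ = min(3, 6ϵ). Then 0 < |w − 6| < δ gives both |w − 6| < 3 and |w − 6| < 6ϵ, so |3/w − (1/2)| < ϵ.

δ = min(3, 6ϵ)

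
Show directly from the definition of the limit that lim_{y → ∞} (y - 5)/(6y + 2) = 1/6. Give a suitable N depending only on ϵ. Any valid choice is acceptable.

N = (8/9)/ϵ

Suppose ϵ > 0. We seek N > 0 such that y > N implies |(y - 5)/(6y + 2) − (1/6)| < ϵ.
(y - 5)/(6y + 2) − (1/6) = (6(y - 5) − (6y + 2)) / (6(6y + 2)) = -32/(6(6y + 2)).
For y > 0 we have 6y + 2 > 6y, so |(y - 5)/(6y + 2) − (1/6)| = 32/(6(6y + 2)) < 32/(6·6y) = (8/9)/y.
Thus |(y - 5)/(6y + 2) − (1/6)| < ϵ whenever y > (8/9)/ϵ.
Take N = (8/9)/ϵ. If y > N then |(y - 5)/(6y + 2) − (1/6)| < (8/9)/y < ϵ.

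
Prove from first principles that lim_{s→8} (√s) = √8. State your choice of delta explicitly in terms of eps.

Let eps > 0. We want delta > 0 such that 0 < |s − 8| < delta implies |√s − √8| < eps.
Rationalise: √s − √8 = (s − 8)/(√s + √8), so |√s − √8| = |s − 8|/(√s + √8).
Restrict delta ≤ 8 so that |s − 8| < 8 forces s > 0, and then √s + √8 > √8.
Hence |√s − √8| < |s − 8|/√8, which is < eps once |s − 8| < √8·eps.
Take delta = min(8, √8·eps). If 0 < |s − 8| < delta then s > 0 and |√s − √8| < |s − 8|/√8 < eps.

delta = min(8, √8·eps)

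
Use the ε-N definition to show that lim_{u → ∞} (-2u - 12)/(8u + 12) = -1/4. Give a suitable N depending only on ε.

N = (9/8)/ε

Fix ε > 0. We seek N > 0 such that u > N implies |(-2u - 12)/(8u + 12) + 1/4| < ε.
(-2u - 12)/(8u + 12) + 1/4 = (8(-2u - 12) − (-2)(8u + 12)) / (8(8u + 12)) = -72/(8(8u + 12)).
For u > 0 we have 8u + 12 > 8u, so |(-2u - 12)/(8u + 12) + 1/4| = 72/(8(8u + 12)) < 72/(8·8u) = (9/8)/u.
Thus |(-2u - 12)/(8u + 12) + 1/4| < ε whenever u > (9/8)/ε.
Take N = (9/8)/ε. If u > N then |(-2u - 12)/(8u + 12) + 1/4| < (9/8)/u < ε.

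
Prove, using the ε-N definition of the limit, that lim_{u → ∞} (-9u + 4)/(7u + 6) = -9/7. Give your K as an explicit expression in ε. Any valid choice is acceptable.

K = (82/49)/ε

Fix ε > 0. We seek K > 0 such that u > K implies |(-9u + 4)/(7u + 6) + 9/7| < ε.
(-9u + 4)/(7u + 6) + 9/7 = (7(-9u + 4) − (-9)(7u + 6)) / (7(7u + 6)) = 82/(7(7u + 6)).
For u > 0 we have 7u + 6 > 7u, so |(-9u + 4)/(7u + 6) + 9/7| = 82/(7(7u + 6)) < 82/(7·7u) = (82/49)/u.
Thus |(-9u + 4)/(7u + 6) + 9/7| < ε whenever u > (82/49)/ε.
Take K = (82/49)/ε. If u > K then |(-9u + 4)/(7u + 6) + 9/7| < (82/49)/u < ε.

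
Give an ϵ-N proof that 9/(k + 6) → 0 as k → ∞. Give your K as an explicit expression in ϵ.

K = 9/ϵ

Suppose ϵ > 0. For k ≥ 1, |9/(k + 6) − 0| = 9/(k + 6) ≤ 9/k.
We need 9/k < ϵ, i.e. k > 9/ϵ.
Take K = 9/ϵ. If k > K then |9/(k + 6)| ≤ 9/k < ϵ.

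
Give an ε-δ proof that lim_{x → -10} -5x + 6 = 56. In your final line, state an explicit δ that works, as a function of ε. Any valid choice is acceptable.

Let ε > 0 be given. We need δ > 0 so that 0 < |x + 10| < δ implies |(-5x + 6) − 56| < ε.
Since (-5x + 6) − 56 = -5(x + 10), we have |(-5x + 6) − 56| = 5|x + 10|.
So 5|x + 10| < ε exactly when |x + 10| < ε/5.
Take δ = ε/5. If 0 < |x + 10| < δ then |(-5x + 6) − 56| = 5|x + 10| < 5·(ε/5) = ε.

δ = ε/5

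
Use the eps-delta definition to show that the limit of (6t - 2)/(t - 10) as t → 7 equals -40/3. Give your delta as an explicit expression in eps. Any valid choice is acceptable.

Suppose eps > 0. We want delta > 0 with 0 < |t − 7| < delta ⇒ |(6t - 2)/(t - 10) + 40/3| < eps.
Combining over a common denominator, (6t - 2)/(t - 10) + 40/3 = [(6t - 2)·(-3) − 40·(t - 10)] / [(-3)·(t - 10)] = -58(t − 7) / ((-3)(t - 10)).
So |(6t - 2)/(t - 10) + 40/3| = 58|t − 7| / (3·|t − 10|).
Restrict delta ≤ 3/2. Then |t − 7| < 3/2 gives |t − 10| = |(t − 7) + (-3)| ≥ 3 − 3/2 = 3/2.
Hence |(6t - 2)/(t - 10) + 40/3| < 58|t − 7|/(3·(3/2)) = (116/9)|t − 7|, which is < eps once |t − 7| < (9/116)eps.
Take delta = min(3/2, (9/116)eps). Then 0 < |t − 7| < delta forces both bounds, so |(6t - 2)/(t - 10) + 40/3| < eps.

delta = min(3/2, (9/116)eps)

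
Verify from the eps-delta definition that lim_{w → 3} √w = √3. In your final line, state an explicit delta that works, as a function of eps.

delta = min(3, √3·eps)

Suppose eps > 0. We want delta > 0 such that 0 < |w − 3| < delta implies |√w − √3| < eps.
Multiplying by the conjugate, |√w − √3| = |w − 3|/(√w + √3).
Restrict delta ≤ 3 so that |w − 3| < 3 forces w > 0, and then √w + √3 > √3.
Hence |√w − √3| < |w − 3|/√3, which is < eps once |w − 3| < √3·eps.
Take delta = min(3, √3·eps). If 0 < |w − 3| < delta then w > 0 and |√w − √3| < |w − 3|/√3 < eps.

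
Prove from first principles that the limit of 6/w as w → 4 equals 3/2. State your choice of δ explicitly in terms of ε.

δ = min(2, (4/3)ε)

Let ε > 0. We seek δ > 0 such that 0 < |w − 4| < δ implies |6/w − (3/2)| < ε.
|6/w − (3/2)| = 6·|4 − w|/(4·|w|) = 6|w − 4|/(4|w|).
Require δ ≤ 2 so that |w| > 4 − 2 = 2, hence 4|w| > 8.
Then |6/w − (3/2)| < 6|w − 4|/8, which is < ε when |w − 4| < (4/3)ε.
Take δ = min(2, (4/3)ε). Then 0 < |w − 4| < δ gives both |w − 4| < 2 and |w − 4| < (4/3)ε, so |6/w − (3/2)| < ε.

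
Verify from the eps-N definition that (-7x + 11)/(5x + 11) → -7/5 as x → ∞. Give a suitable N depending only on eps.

N = (132/25)/eps

Suppose eps > 0. We seek N > 0 such that x > N implies |(-7x + 11)/(5x + 11) + 7/5| < eps.
(-7x + 11)/(5x + 11) + 7/5 = (5(-7x + 11) − (-7)(5x + 11)) / (5(5x + 11)) = 132/(5(5x + 11)).
For x > 0 we have 5x + 11 > 5x, so |(-7x + 11)/(5x + 11) + 7/5| = 132/(5(5x + 11)) < 132/(5·5x) = (132/25)/x.
Thus |(-7x + 11)/(5x + 11) + 7/5| < eps whenever x > (132/25)/eps.
Take N = (132/25)/eps. If x > N then |(-7x + 11)/(5x + 11) + 7/5| < (132/25)/x < eps.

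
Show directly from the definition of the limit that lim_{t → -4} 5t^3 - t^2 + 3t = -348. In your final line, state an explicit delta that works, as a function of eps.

delta = min(1, eps/317)

Let eps > 0. We want delta > 0 such that 0 < |t + 4| < delta implies |(5t^3 - t^2 + 3t) + 348| < eps.
(5t^3 - t^2 + 3t) + 348 = 5t^3 - t^2 + 3t + 348 = (t + 4)(5t^2 - 21t + 87).
So |(5t^3 - t^2 + 3t) + 348| = |t + 4|·|5t^2 - 21t + 87|.
Require delta ≤ 1. Then |t + 4| < 1 gives |t| < 5, and by the triangle inequality |5t^2 - 21t + 87| ≤ 5·5^2 + 21·5 + 87 = 317.
Hence |(5t^3 - t^2 + 3t) + 348| ≤ 317|t + 4| < eps provided |t + 4| < eps/317.
Take delta = min(1, eps/317). Then 0 < |t + 4| < delta gives both |t + 4| < 1 and |t + 4| < eps/317, so |(5t^3 - t^2 + 3t) + 348| < eps.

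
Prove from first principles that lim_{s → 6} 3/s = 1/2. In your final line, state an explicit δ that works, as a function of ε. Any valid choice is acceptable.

Fix ε > 0. We seek δ > 0 such that 0 < |s − 6| < δ implies |3/s − (1/2)| < ε.
|3/s − (1/2)| = 3·|6 − s|/(6·|s|) = 3|s − 6|/(6|s|).
Require δ ≤ 3 so that |s| > 6 − 3 = 3, hence 6|s| > 18.
Then |3/s − (1/2)| < 3|s − 6|/18, which is < ε when |s − 6| < 6ε.
Take δ = min(3, 6ε). Then 0 < |s − 6| < δ gives both |s − 6| < 3 and |s − 6| < 6ε, so |3/s − (1/2)| < ε.

δ = min(3, 6ε)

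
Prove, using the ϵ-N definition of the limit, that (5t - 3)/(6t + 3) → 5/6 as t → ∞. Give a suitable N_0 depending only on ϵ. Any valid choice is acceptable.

Let ϵ > 0 be given. We seek N_0 > 0 such that t > N_0 implies |(5t - 3)/(6t + 3) − (5/6)| < ϵ.
(5t - 3)/(6t + 3) − (5/6) = (6(5t - 3) − 5(6t + 3)) / (6(6t + 3)) = -33/(6(6t + 3)).
For t > 0 we have 6t + 3 > 6t, so |(5t - 3)/(6t + 3) − (5/6)| = 33/(6(6t + 3)) < 33/(6·6t) = (11/12)/t.
Thus |(5t - 3)/(6t + 3) − (5/6)| < ϵ whenever t > (11/12)/ϵ.
Take N_0 = (11/12)/ϵ. If t > N_0 then |(5t - 3)/(6t + 3) − (5/6)| < (11/12)/t < ϵ.

N_0 = (11/12)/ϵ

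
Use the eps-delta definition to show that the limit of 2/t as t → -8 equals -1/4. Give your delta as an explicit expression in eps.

Let eps > 0. We seek delta > 0 such that 0 < |t + 8| < delta implies |2/t + 1/4| < eps.
|2/t + 1/4| = 2·|-8 − t|/(8·|t|) = 2|t + 8|/(8|t|).
Require delta ≤ 4 so that |t| > 8 − 4 = 4, hence 8|t| > 32.
Then |2/t + 1/4| < 2|t + 8|/32, which is < eps when |t + 8| < 16eps.
Take delta = min(4, 16eps). Then 0 < |t + 8| < delta gives both |t + 8| < 4 and |t + 8| < 16eps, so |2/t + 1/4| < eps.

delta = min(4, 16eps)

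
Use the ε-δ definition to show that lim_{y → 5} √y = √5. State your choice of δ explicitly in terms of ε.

Suppose ε > 0. We want δ > 0 such that 0 < |y − 5| < δ implies |√y − √5| < ε.
Multiplying by the conjugate, |√y − √5| = |y − 5|/(√y + √5).
Restrict δ ≤ 5 so that |y − 5| < 5 forces y > 0, and then √y + √5 > √5.
Hence |√y − √5| < |y − 5|/√5, which is < ε once |y − 5| < √5·ε.
Take δ = min(5, √5·ε). If 0 < |y − 5| < δ then y > 0 and |√y − √5| < |y − 5|/√5 < ε.

δ = min(5, √5·ε)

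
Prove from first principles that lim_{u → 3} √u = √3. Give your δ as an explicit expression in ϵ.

δ = min(3, √3·ϵ)

Let ϵ > 0. We want δ > 0 such that 0 < |u − 3| < δ implies |√u − √3| < ϵ.
Multiplying by the conjugate, |√u − √3| = |u − 3|/(√u + √3).
Restrict δ ≤ 3 so that |u − 3| < 3 forces u > 0, and then √u + √3 > √3.
Hence |√u − √3| < |u − 3|/√3, which is < ϵ once |u − 3| < √3·ϵ.
Take δ = min(3, √3·ϵ). If 0 < |u − 3| < δ then u > 0 and |√u − √3| < |u − 3|/√3 < ϵ.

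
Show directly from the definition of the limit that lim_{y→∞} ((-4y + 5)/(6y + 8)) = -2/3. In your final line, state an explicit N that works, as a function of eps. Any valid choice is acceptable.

Fix eps > 0. We seek N > 0 such that y > N implies |(-4y + 5)/(6y + 8) + 2/3| < eps.
(-4y + 5)/(6y + 8) + 2/3 = (6(-4y + 5) − (-4)(6y + 8)) / (6(6y + 8)) = 62/(6(6y + 8)).
For y > 0 we have 6y + 8 > 6y, so |(-4y + 5)/(6y + 8) + 2/3| = 62/(6(6y + 8)) < 62/(6·6y) = (31/18)/y.
Thus |(-4y + 5)/(6y + 8) + 2/3| < eps whenever y > (31/18)/eps.
Take N = (31/18)/eps. If y > N then |(-4y + 5)/(6y + 8) + 2/3| < (31/18)/y < eps.

N = (31/18)/eps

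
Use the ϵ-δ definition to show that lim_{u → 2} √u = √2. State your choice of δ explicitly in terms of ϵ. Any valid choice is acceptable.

δ = min(2, √2·ϵ)

Fix ϵ > 0. We want δ > 0 such that 0 < |u − 2| < δ implies |√u − √2| < ϵ.
Multiplying by the conjugate, |√u − √2| = |u − 2|/(√u + √2).
Restrict δ ≤ 2 so that |u − 2| < 2 forces u > 0, and then √u + √2 > √2.
Hence |√u − √2| < |u − 2|/√2, which is < ϵ once |u − 2| < √2·ϵ.
Take δ = min(2, √2·ϵ). If 0 < |u − 2| < δ then u > 0 and |√u − √2| < |u − 2|/√2 < ϵ.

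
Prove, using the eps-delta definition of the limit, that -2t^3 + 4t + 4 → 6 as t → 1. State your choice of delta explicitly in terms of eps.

Let eps > 0 be given. We want delta > 0 such that 0 < |t − 1| < delta implies |(-2t^3 + 4t + 4) − 6| < eps.
(-2t^3 + 4t + 4) − 6 = -2t^3 + 4t - 2 = (t − 1)(-2t^2 - 2t + 2).
So |(-2t^3 + 4t + 4) − 6| = |t − 1|·|-2t^2 - 2t + 2|.
Require delta ≤ 1. Then |t − 1| < 1 gives |t| < 2, and by the triangle inequality |-2t^2 - 2t + 2| ≤ 2·2^2 + 2·2 + 2 = 14.
Hence |(-2t^3 + 4t + 4) − 6| ≤ 14|t − 1| < eps provided |t − 1| < eps/14.
Choosing delta = min(1, eps/14) ensures both conditions, hence |(-2t^3 + 4t + 4) − 6| < eps.

delta = min(1, eps/14)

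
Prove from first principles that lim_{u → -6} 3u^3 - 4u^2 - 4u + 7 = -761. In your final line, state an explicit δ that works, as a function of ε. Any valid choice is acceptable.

δ = min(1, ε/429)

Let ε > 0. We want δ > 0 such that 0 < |u + 6| < δ implies |(3u^3 - 4u^2 - 4u + 7) + 761| < ε.
(3u^3 - 4u^2 - 4u + 7) + 761 = 3u^3 - 4u^2 - 4u + 768 = (u + 6)(3u^2 - 22u + 128).
So |(3u^3 - 4u^2 - 4u + 7) + 761| = |u + 6|·|3u^2 - 22u + 128|.
Require δ ≤ 1. Then |u + 6| < 1 gives |u| < 7, and by the triangle inequality |3u^2 - 22u + 128| ≤ 3·7^2 + 22·7 + 128 = 429.
Hence |(3u^3 - 4u^2 - 4u + 7) + 761| ≤ 429|u + 6| < ε provided |u + 6| < ε/429.
Choosing δ = min(1, ε/429) ensures both conditions, hence |(3u^3 - 4u^2 - 4u + 7) + 761| < ε.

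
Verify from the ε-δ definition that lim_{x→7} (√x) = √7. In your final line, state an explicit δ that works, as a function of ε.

Let ε > 0. We want δ > 0 such that 0 < |x − 7| < δ implies |√x − √7| < ε.
Multiplying by the conjugate, |√x − √7| = |x − 7|/(√x + √7).
Restrict δ ≤ 7 so that |x − 7| < 7 forces x > 0, and then √x + √7 > √7.
Hence |√x − √7| < |x − 7|/√7, which is < ε once |x − 7| < √7·ε.
Take δ = min(7, √7·ε). If 0 < |x − 7| < δ then x > 0 and |√x − √7| < |x − 7|/√7 < ε.

δ = min(7, √7·ε)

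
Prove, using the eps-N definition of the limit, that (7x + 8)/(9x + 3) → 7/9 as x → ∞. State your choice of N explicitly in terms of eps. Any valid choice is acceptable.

Suppose eps > 0. We seek N > 0 such that x > N implies |(7x + 8)/(9x + 3) − (7/9)| < eps.
(7x + 8)/(9x + 3) − (7/9) = (9(7x + 8) − 7(9x + 3)) / (9(9x + 3)) = 51/(9(9x + 3)).
For x > 0 we have 9x + 3 > 9x, so |(7x + 8)/(9x + 3) − (7/9)| = 51/(9(9x + 3)) < 51/(9·9x) = (17/27)/x.
Thus |(7x + 8)/(9x + 3) − (7/9)| < eps whenever x > (17/27)/eps.
Take N = (17/27)/eps. If x > N then |(7x + 8)/(9x + 3) − (7/9)| < (17/27)/x < eps.

N = (17/27)/eps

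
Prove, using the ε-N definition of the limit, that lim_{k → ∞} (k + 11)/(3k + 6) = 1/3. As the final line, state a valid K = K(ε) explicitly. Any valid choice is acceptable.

K = 3/ε

Let ε > 0 be given. For k ≥ 1, |(k + 11)/(3k + 6) − (1/3)| = |27|/(3(3k + 6)) = 27/(3(3k + 6)).
Since 3k + 6 ≥ 3k for k ≥ 1, this is ≤ 27/(3·3k) = 3/k.
So |(k + 11)/(3k + 6) − (1/3)| < ε whenever k > 3/ε.
Take K = 3/ε. If k > K then |(k + 11)/(3k + 6) − (1/3)| ≤ 3/k < ε.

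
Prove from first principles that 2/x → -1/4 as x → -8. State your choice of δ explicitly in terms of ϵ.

δ = min(4, 16ϵ)

Suppose ϵ > 0. We seek δ > 0 such that 0 < |x + 8| < δ implies |2/x + 1/4| < ϵ.
|2/x + 1/4| = 2·|-8 − x|/(8·|x|) = 2|x + 8|/(8|x|).
Require δ ≤ 4 so that |x| > 8 − 4 = 4, hence 8|x| > 32.
Then |2/x + 1/4| < 2|x + 8|/32, which is < ϵ when |x + 8| < 16ϵ.
Take δ = min(4, 16ϵ). Then 0 < |x + 8| < δ gives both |x + 8| < 4 and |x + 8| < 16ϵ, so |2/x + 1/4| < ϵ.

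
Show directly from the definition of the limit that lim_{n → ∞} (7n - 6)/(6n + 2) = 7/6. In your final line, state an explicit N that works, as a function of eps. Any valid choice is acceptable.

Fix eps > 0. For n ≥ 1, |(7n - 6)/(6n + 2) − (7/6)| = |-50|/(6(6n + 2)) = 50/(6(6n + 2)).
Since 6n + 2 ≥ 6n for n ≥ 1, this is ≤ 50/(6·6n) = (25/18)/n.
So |(7n - 6)/(6n + 2) − (7/6)| < eps whenever n > (25/18)/eps.
Take N = (25/18)/eps. If n > N then |(7n - 6)/(6n + 2) − (7/6)| ≤ (25/18)/n < eps.

N = (25/18)/eps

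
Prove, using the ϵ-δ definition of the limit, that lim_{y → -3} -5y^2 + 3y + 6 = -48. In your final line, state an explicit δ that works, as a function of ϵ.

Let ϵ > 0. We want δ > 0 such that 0 < |y + 3| < δ implies |(-5y^2 + 3y + 6) + 48| < ϵ.
(-5y^2 + 3y + 6) + 48 = -5y^2 + 3y + 54 = (y + 3)(-5y + 18).
So |(-5y^2 + 3y + 6) + 48| = |y + 3|·|-5y + 18|.
Require δ ≤ 2. Then |y + 3| < 2 gives |y| < 5, and by the triangle inequality |-5y + 18| ≤ 5·5 + 18 = 43.
Hence |(-5y^2 + 3y + 6) + 48| ≤ 43|y + 3| < ϵ provided |y + 3| < ϵ/43.
Choosing δ = min(2, ϵ/43) ensures both conditions, hence |(-5y^2 + 3y + 6) + 48| < ϵ.

δ = min(2, ϵ/43)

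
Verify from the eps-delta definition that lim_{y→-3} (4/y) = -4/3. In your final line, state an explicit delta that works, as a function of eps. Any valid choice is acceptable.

delta = min(3/2, (9/8)eps)

Suppose eps > 0. We seek delta > 0 such that 0 < |y + 3| < delta implies |4/y + 4/3| < eps.
|4/y + 4/3| = 4·|-3 − y|/(3·|y|) = 4|y + 3|/(3|y|).
Restrict delta ≤ 3/2. Then |y + 3| < 3/2 gives |y| > 3/2, so 3|y| > 9/2.
Then |4/y + 4/3| < 4|y + 3|/(9/2), which is < eps when |y + 3| < (9/8)eps.
Take delta = min(3/2, (9/8)eps). Then 0 < |y + 3| < delta gives both |y + 3| < 3/2 and |y + 3| < (9/8)eps, so |4/y + 4/3| < eps.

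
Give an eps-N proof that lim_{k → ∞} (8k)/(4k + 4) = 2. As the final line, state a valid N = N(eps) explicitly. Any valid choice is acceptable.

N = 2/eps

Fix eps > 0. For k ≥ 1, |(8k)/(4k + 4) − 2| = |-32|/(4(4k + 4)) = 32/(4(4k + 4)).
Since 4k + 4 ≥ 4k for k ≥ 1, this is ≤ 32/(4·4k) = 2/k.
So |(8k)/(4k + 4) − 2| < eps whenever k > 2/eps.
Take N = 2/eps. If k > N then |(8k)/(4k + 4) − 2| ≤ 2/k < eps.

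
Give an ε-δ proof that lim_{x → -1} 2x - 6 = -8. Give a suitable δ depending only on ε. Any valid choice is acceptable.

δ = ε/2

Let ε > 0 be given. We need δ > 0 so that 0 < |x + 1| < δ implies |(2x - 6) + 8| < ε.
Since (2x - 6) + 8 = 2(x + 1), we have |(2x - 6) + 8| = 2|x + 1|.
So 2|x + 1| < ε exactly when |x + 1| < ε/2.
Take δ = ε/2. If 0 < |x + 1| < δ then |(2x - 6) + 8| = 2|x + 1| < 2·(ε/2) = ε.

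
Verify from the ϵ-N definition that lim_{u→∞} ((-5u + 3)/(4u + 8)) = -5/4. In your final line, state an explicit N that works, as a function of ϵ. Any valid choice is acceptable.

Fix ϵ > 0. We seek N > 0 such that u > N implies |(-5u + 3)/(4u + 8) + 5/4| < ϵ.
(-5u + 3)/(4u + 8) + 5/4 = (4(-5u + 3) − (-5)(4u + 8)) / (4(4u + 8)) = 52/(4(4u + 8)).
For u > 0 we have 4u + 8 > 4u, so |(-5u + 3)/(4u + 8) + 5/4| = 52/(4(4u + 8)) < 52/(4·4u) = (13/4)/u.
Thus |(-5u + 3)/(4u + 8) + 5/4| < ϵ whenever u > (13/4)/ϵ.
Take N = (13/4)/ϵ. If u > N then |(-5u + 3)/(4u + 8) + 5/4| < (13/4)/u < ϵ.

N = (13/4)/ϵ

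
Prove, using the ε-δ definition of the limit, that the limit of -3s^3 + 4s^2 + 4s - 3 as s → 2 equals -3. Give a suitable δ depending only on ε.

δ = min(2, ε/56)

Suppose ε > 0. We want δ > 0 such that 0 < |s − 2| < δ implies |(-3s^3 + 4s^2 + 4s - 3) + 3| < ε.
(-3s^3 + 4s^2 + 4s - 3) + 3 = -3s^3 + 4s^2 + 4s = (s − 2)(-3s^2 - 2s).
So |(-3s^3 + 4s^2 + 4s - 3) + 3| = |s − 2|·|-3s^2 - 2s|.
Require δ ≤ 2. Then |s − 2| < 2 gives |s| < 4, and by the triangle inequality |-3s^2 - 2s| ≤ 3·4^2 + 2·4 = 56.
Hence |(-3s^3 + 4s^2 + 4s - 3) + 3| ≤ 56|s − 2| < ε provided |s − 2| < ε/56.
Take δ = min(2, ε/56). Then 0 < |s − 2| < δ gives both |s − 2| < 2 and |s − 2| < ε/56, so |(-3s^3 + 4s^2 + 4s - 3) + 3| < ε.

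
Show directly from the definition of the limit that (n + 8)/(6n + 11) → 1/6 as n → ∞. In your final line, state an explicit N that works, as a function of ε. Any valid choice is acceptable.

N = (37/36)/ε

Let ε > 0 be given. For n ≥ 1, |(n + 8)/(6n + 11) − (1/6)| = |37|/(6(6n + 11)) = 37/(6(6n + 11)).
Since 6n + 11 ≥ 6n for n ≥ 1, this is ≤ 37/(6·6n) = (37/36)/n.
So |(n + 8)/(6n + 11) − (1/6)| < ε whenever n > (37/36)/ε.
Take N = (37/36)/ε. If n > N then |(n + 8)/(6n + 11) − (1/6)| ≤ (37/36)/n < ε.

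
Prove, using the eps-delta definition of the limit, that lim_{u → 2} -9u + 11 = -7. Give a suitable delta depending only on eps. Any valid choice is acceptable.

Let eps > 0 be given. We need delta > 0 so that 0 < |u − 2| < delta implies |(-9u + 11) + 7| < eps.
|(-9u + 11) + 7| = |-9u + 18| = 9|u − 2|.
So 9|u − 2| < eps exactly when |u − 2| < eps/9.
Choosing delta = eps/9 gives |(-9u + 11) + 7| = 9|u − 2| < eps whenever |u − 2| < delta.

delta = eps/9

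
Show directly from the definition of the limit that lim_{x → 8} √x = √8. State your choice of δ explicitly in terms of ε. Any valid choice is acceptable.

Let ε > 0 be given. We want δ > 0 such that 0 < |x − 8| < δ implies |√x − √8| < ε.
Rationalise: √x − √8 = (x − 8)/(√x + √8), so |√x − √8| = |x − 8|/(√x + √8).
Restrict δ ≤ 8 so that |x − 8| < 8 forces x > 0, and then √x + √8 > √8.
Hence |√x − √8| < |x − 8|/√8, which is < ε once |x − 8| < √8·ε.
Take δ = min(8, √8·ε). If 0 < |x − 8| < δ then x > 0 and |√x − √8| < |x − 8|/√8 < ε.

δ = min(8, √8·ε)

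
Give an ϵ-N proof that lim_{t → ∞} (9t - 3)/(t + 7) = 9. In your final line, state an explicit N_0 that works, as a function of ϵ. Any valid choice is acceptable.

N_0 = 66/ϵ

Let ϵ > 0 be given. We seek N_0 > 0 such that t > N_0 implies |(9t - 3)/(t + 7) − 9| < ϵ.
(9t - 3)/(t + 7) − 9 = ((9t - 3) − 9(t + 7)) / ((t + 7)) = -66/((t + 7)).
For t > 0 we have t + 7 > t, so |(9t - 3)/(t + 7) − 9| = 66/((t + 7)) < 66/(t) = 66/t.
Thus |(9t - 3)/(t + 7) − 9| < ϵ whenever t > 66/ϵ.
Take N_0 = 66/ϵ. If t > N_0 then |(9t - 3)/(t + 7) − 9| < 66/t < ϵ.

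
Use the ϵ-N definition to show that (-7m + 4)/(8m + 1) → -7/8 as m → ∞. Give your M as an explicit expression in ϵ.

M = (39/64)/ϵ

Fix ϵ > 0. For m ≥ 1, |(-7m + 4)/(8m + 1) + 7/8| = |39|/(8(8m + 1)) = 39/(8(8m + 1)).
Since 8m + 1 ≥ 8m for m ≥ 1, this is ≤ 39/(8·8m) = (39/64)/m.
So |(-7m + 4)/(8m + 1) + 7/8| < ϵ whenever m > (39/64)/ϵ.
Take M = (39/64)/ϵ. If m > M then |(-7m + 4)/(8m + 1) + 7/8| ≤ (39/64)/m < ϵ.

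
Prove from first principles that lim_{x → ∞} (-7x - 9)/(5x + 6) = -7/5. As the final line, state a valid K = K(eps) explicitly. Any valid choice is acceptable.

Let eps > 0 be given. We seek K > 0 such that x > K implies |(-7x - 9)/(5x + 6) + 7/5| < eps.
(-7x - 9)/(5x + 6) + 7/5 = (5(-7x - 9) − (-7)(5x + 6)) / (5(5x + 6)) = -3/(5(5x + 6)).
For x > 0 we have 5x + 6 > 5x, so |(-7x - 9)/(5x + 6) + 7/5| = 3/(5(5x + 6)) < 3/(5·5x) = (3/25)/x.
Thus |(-7x - 9)/(5x + 6) + 7/5| < eps whenever x > (3/25)/eps.
Take K = (3/25)/eps. If x > K then |(-7x - 9)/(5x + 6) + 7/5| < (3/25)/x < eps.

K = (3/25)/eps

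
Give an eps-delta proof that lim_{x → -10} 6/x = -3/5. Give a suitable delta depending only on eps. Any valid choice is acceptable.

delta = min(5, (25/3)eps)

Let eps > 0 be given. We seek delta > 0 such that 0 < |x + 10| < delta implies |6/x + 3/5| < eps.
|6/x + 3/5| = 6·|-10 − x|/(10·|x|) = 6|x + 10|/(10|x|).
Restrict delta ≤ 5. Then |x + 10| < 5 gives |x| > 5, so 10|x| > 50.
Then |6/x + 3/5| < 6|x + 10|/50, which is < eps when |x + 10| < (25/3)eps.
Take delta = min(5, (25/3)eps). Then 0 < |x + 10| < delta gives both |x + 10| < 5 and |x + 10| < (25/3)eps, so |6/x + 3/5| < eps.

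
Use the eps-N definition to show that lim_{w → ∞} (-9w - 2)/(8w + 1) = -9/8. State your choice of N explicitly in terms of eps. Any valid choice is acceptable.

Let eps > 0 be given. We seek N > 0 such that w > N implies |(-9w - 2)/(8w + 1) + 9/8| < eps.
(-9w - 2)/(8w + 1) + 9/8 = (8(-9w - 2) − (-9)(8w + 1)) / (8(8w + 1)) = -7/(8(8w + 1)).
For w > 0 we have 8w + 1 > 8w, so |(-9w - 2)/(8w + 1) + 9/8| = 7/(8(8w + 1)) < 7/(8·8w) = (7/64)/w.
Thus |(-9w - 2)/(8w + 1) + 9/8| < eps whenever w > (7/64)/eps.
Take N = (7/64)/eps. If w > N then |(-9w - 2)/(8w + 1) + 9/8| < (7/64)/w < eps.

N = (7/64)/eps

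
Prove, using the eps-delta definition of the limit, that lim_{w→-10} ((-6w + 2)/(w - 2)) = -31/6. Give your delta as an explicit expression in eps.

delta = min(6, (36/5)eps)

Let eps > 0. We want delta > 0 with 0 < |w + 10| < delta ⇒ |(-6w + 2)/(w - 2) + 31/6| < eps.
Combining over a common denominator, (-6w + 2)/(w - 2) + 31/6 = [(-6w + 2)·(-12) − 62·(w - 2)] / [(-12)·(w - 2)] = 10(w + 10) / ((-12)(w - 2)).
So |(-6w + 2)/(w - 2) + 31/6| = 10|w + 10| / (12·|w − 2|).
Restrict delta ≤ 6. Then |w + 10| < 6 gives |w − 2| = |(w + 10) + (-12)| ≥ 12 − 6 = 6.
Hence |(-6w + 2)/(w - 2) + 31/6| < 10|w + 10|/(12·6) = (5/36)|w + 10|, which is < eps once |w + 10| < (36/5)eps.
Take delta = min(6, (36/5)eps). Then 0 < |w + 10| < delta forces both bounds, so |(-6w + 2)/(w - 2) + 31/6| < eps.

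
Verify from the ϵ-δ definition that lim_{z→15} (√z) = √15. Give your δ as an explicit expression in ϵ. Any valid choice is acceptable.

δ = min(15, √15·ϵ)

Let ϵ > 0 be given. We want δ > 0 such that 0 < |z − 15| < δ implies |√z − √15| < ϵ.
Rationalise: √z − √15 = (z − 15)/(√z + √15), so |√z − √15| = |z − 15|/(√z + √15).
Restrict δ ≤ 15 so that |z − 15| < 15 forces z > 0, and then √z + √15 > √15.
Hence |√z − √15| < |z − 15|/√15, which is < ϵ once |z − 15| < √15·ϵ.
Take δ = min(15, √15·ϵ). If 0 < |z − 15| < δ then z > 0 and |√z − √15| < |z − 15|/√15 < ϵ.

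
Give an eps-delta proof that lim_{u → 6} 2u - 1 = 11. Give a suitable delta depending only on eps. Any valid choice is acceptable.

Fix eps > 0. We need delta > 0 so that 0 < |u − 6| < delta implies |(2u - 1) − 11| < eps.
|(2u - 1) − 11| = |2u - 12| = 2|u − 6|.
Thus it suffices that |u − 6| < eps/2.
Choosing delta = eps/2 gives |(2u - 1) − 11| = 2|u − 6| < eps whenever |u − 6| < delta.

delta = eps/2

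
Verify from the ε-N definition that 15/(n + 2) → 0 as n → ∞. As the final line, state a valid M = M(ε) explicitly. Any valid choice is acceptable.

M = 15/ε

Fix ε > 0. For n ≥ 1, |15/(n + 2) − 0| = 15/(n + 2) ≤ 15/n.
We need 15/n < ε, i.e. n > 15/ε.
Take M = 15/ε. If n > M then |15/(n + 2)| ≤ 15/n < ε.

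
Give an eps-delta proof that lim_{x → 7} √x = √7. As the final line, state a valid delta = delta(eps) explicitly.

delta = min(7, √7·eps)

Let eps > 0. We want delta > 0 such that 0 < |x − 7| < delta implies |√x − √7| < eps.
Rationalise: √x − √7 = (x − 7)/(√x + √7), so |√x − √7| = |x − 7|/(√x + √7).
Restrict delta ≤ 7 so that |x − 7| < 7 forces x > 0, and then √x + √7 > √7.
Hence |√x − √7| < |x − 7|/√7, which is < eps once |x − 7| < √7·eps.
Take delta = min(7, √7·eps). If 0 < |x − 7| < delta then x > 0 and |√x − √7| < |x − 7|/√7 < eps.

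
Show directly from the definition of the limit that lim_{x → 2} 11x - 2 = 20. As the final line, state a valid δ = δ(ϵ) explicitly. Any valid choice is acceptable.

δ = ϵ/11

Let ϵ > 0 be given. We need δ > 0 so that 0 < |x − 2| < δ implies |(11x - 2) − 20| < ϵ.
|(11x - 2) − 20| = |11x - 22| = 11|x − 2|.
Thus it suffices that |x − 2| < ϵ/11.
Take δ = ϵ/11. If 0 < |x − 2| < δ then |(11x - 2) − 20| = 11|x − 2| < 11·(ϵ/11) = ϵ.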